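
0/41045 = 0 = 0.00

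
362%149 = 64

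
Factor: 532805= 5^1*7^1*13^1*1171^1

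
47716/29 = 47716/29 =1645.38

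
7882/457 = 7882/457 = 17.25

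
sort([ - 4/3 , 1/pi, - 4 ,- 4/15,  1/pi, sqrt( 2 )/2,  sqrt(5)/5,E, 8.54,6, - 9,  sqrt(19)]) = [ - 9  ,  -  4, - 4/3, - 4/15, 1/pi, 1/pi, sqrt(5 )/5, sqrt(2)/2,E,sqrt( 19),6,8.54 ]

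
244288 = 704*347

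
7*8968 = 62776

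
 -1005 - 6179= -7184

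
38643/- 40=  - 967 + 37/40= -  966.08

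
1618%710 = 198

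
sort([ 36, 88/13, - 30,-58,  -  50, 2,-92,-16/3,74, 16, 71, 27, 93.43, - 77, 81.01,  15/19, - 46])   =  [ - 92,-77, - 58,  -  50,-46, - 30,-16/3, 15/19, 2, 88/13,16 , 27, 36, 71, 74, 81.01, 93.43]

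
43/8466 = 43/8466 = 0.01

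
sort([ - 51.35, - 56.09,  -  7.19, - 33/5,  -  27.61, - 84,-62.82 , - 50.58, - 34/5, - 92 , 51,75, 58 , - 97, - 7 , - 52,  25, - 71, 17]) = [ - 97, - 92, - 84,  -  71, - 62.82 , - 56.09,-52, - 51.35 , - 50.58,  -  27.61,-7.19, - 7, - 34/5, - 33/5, 17, 25, 51,58 , 75] 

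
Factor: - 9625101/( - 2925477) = 3^(-5) * 4013^(-1 )*3208367^1 = 3208367/975159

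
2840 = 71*40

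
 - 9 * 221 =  - 1989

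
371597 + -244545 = 127052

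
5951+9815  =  15766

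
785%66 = 59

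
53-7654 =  - 7601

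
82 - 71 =11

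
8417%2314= 1475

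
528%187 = 154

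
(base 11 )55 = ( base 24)2c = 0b111100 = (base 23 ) 2e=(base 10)60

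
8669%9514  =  8669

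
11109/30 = 3703/10 = 370.30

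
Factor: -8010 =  - 2^1*3^2*5^1*89^1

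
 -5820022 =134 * (- 43433)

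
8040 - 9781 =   -  1741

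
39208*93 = 3646344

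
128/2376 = 16/297 = 0.05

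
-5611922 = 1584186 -7196108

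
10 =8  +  2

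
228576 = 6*38096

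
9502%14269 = 9502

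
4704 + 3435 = 8139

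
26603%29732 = 26603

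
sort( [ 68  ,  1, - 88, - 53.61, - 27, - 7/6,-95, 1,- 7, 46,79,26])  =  [ - 95,-88 ,-53.61, - 27,-7,  -  7/6,1, 1,26,46, 68,79]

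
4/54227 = 4/54227 =0.00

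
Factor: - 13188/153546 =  - 14/163=- 2^1*7^1*163^(-1 )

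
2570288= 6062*424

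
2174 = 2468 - 294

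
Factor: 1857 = 3^1*619^1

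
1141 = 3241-2100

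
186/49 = 186/49 = 3.80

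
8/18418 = 4/9209=   0.00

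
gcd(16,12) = 4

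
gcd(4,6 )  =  2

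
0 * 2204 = 0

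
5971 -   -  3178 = 9149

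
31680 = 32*990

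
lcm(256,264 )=8448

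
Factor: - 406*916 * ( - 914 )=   2^4*7^1*29^1*229^1*457^1 = 339912944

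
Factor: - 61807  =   - 19^1*3253^1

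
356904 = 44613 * 8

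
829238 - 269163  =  560075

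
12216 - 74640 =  - 62424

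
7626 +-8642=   -  1016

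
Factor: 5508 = 2^2 * 3^4*17^1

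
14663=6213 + 8450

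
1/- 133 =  - 1/133 =- 0.01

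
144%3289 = 144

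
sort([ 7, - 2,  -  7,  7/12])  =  [ - 7, - 2,7/12,7 ] 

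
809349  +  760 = 810109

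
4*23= 92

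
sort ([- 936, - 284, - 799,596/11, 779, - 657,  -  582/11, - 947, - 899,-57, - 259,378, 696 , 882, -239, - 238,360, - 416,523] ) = [-947, - 936, - 899,  -  799, - 657 ,- 416, - 284,  -  259, - 239, - 238 , - 57,- 582/11, 596/11, 360,378, 523,696,779, 882]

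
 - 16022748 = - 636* 25193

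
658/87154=329/43577  =  0.01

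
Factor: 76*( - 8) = - 608 = - 2^5*19^1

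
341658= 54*6327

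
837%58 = 25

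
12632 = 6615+6017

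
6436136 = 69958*92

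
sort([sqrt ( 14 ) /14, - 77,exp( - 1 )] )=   [ - 77, sqrt(14) /14,exp ( - 1)]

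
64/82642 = 32/41321= 0.00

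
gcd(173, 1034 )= 1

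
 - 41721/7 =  - 5961 + 6/7 = - 5960.14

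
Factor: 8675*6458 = 2^1*5^2*347^1*3229^1= 56023150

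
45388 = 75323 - 29935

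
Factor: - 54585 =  - 3^2*5^1 * 1213^1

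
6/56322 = 1/9387  =  0.00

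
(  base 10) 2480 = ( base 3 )10101212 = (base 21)5D2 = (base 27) 3AN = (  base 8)4660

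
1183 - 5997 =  - 4814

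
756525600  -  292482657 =464042943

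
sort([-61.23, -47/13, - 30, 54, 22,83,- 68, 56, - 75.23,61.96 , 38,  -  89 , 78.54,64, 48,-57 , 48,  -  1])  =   [ - 89,-75.23, - 68,  -  61.23,  -  57, - 30,- 47/13  ,-1, 22,38, 48,48, 54,56,61.96 , 64, 78.54, 83]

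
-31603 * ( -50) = 1580150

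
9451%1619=1356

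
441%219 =3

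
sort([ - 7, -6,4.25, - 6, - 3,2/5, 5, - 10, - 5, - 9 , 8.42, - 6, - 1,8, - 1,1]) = [ - 10, - 9, - 7, - 6, - 6  ,  -  6, - 5,-3, - 1, - 1, 2/5,1, 4.25,5,8,8.42]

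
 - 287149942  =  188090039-475239981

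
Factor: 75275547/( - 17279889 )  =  -138629/31823 = - 11^( - 2 )*263^(  -  1) * 138629^1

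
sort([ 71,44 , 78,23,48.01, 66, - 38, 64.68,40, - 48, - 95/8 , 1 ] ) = [ - 48,  -  38, - 95/8,1, 23,40,44,48.01,64.68, 66 , 71,78]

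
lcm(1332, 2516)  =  22644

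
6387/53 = 6387/53 = 120.51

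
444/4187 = 444/4187 = 0.11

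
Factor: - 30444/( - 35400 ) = 43/50= 2^(-1 )*  5^( - 2 )*43^1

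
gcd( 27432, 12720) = 24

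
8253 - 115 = 8138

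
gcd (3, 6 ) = 3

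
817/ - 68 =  - 817/68= - 12.01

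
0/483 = 0= 0.00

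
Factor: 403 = 13^1*31^1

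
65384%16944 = 14552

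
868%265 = 73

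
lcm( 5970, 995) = 5970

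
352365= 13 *27105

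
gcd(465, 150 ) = 15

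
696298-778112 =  - 81814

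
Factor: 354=2^1*3^1*59^1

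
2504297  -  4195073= - 1690776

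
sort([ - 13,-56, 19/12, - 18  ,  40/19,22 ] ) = [ - 56, - 18, - 13,19/12,40/19,22 ] 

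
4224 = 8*528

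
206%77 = 52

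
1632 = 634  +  998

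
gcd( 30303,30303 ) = 30303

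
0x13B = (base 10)315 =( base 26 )C3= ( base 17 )119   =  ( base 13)1b3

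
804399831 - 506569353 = 297830478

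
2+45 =47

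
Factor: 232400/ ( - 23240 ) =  - 2^1 * 5^1 = - 10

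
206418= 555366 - 348948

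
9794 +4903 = 14697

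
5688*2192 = 12468096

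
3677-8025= - 4348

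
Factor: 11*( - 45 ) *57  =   - 3^3*5^1* 11^1*19^1 = - 28215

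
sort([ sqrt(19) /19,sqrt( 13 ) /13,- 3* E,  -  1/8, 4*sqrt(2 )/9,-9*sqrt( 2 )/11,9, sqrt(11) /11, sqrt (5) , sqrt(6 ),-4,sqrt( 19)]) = [-3*E, - 4 , - 9*sqrt(2)/11, - 1/8, sqrt( 19 ) /19 , sqrt(13 )/13, sqrt( 11) /11, 4*sqrt (2 )/9, sqrt( 5),sqrt (6), sqrt( 19 ), 9]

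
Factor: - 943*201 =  - 3^1 *23^1*41^1*67^1 = - 189543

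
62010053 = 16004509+46005544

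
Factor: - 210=- 2^1*3^1*5^1 *7^1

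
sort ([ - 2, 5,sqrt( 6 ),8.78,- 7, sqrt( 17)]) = [ - 7, - 2, sqrt(6 ), sqrt ( 17),  5  ,  8.78] 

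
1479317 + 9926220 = 11405537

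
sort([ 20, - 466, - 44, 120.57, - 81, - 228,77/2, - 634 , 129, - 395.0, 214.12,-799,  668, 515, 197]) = [ - 799,  -  634, - 466, - 395.0, - 228, - 81  ,- 44, 20 , 77/2, 120.57, 129, 197,214.12, 515,668 ] 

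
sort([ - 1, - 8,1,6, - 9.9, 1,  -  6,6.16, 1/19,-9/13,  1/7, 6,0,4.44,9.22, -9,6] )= [ - 9.9, -9,-8, - 6,-1,  -  9/13, 0,1/19,1/7,1,1,4.44,  6,6,  6, 6.16,9.22 ]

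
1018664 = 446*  2284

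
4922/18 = 2461/9 =273.44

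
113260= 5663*20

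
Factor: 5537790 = 2^1 * 3^2 * 5^1*37^1*1663^1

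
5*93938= 469690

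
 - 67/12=  -  6 + 5/12 = - 5.58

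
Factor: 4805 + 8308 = 3^2*31^1*47^1 = 13113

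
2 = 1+1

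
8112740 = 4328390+3784350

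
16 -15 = 1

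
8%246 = 8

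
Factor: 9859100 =2^2*5^2*19^1 * 5189^1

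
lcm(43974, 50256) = 351792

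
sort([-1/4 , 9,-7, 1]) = [-7,-1/4  ,  1,9]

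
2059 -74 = 1985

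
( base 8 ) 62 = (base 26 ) 1O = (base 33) 1h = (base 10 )50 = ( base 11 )46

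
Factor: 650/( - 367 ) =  - 2^1*5^2*13^1 * 367^( - 1 ) 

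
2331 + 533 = 2864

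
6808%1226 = 678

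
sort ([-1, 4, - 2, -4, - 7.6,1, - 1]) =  [ - 7.6,-4 , - 2,-1, - 1,1, 4 ] 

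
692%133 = 27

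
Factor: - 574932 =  - 2^2*3^1 * 47911^1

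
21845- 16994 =4851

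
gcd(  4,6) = 2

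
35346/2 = 17673 = 17673.00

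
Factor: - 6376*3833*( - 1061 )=25929999688 = 2^3*797^1*1061^1 * 3833^1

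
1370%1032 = 338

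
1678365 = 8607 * 195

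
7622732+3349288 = 10972020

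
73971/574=73971/574 = 128.87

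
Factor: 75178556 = 2^2*17^1*29^1*67^1*569^1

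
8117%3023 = 2071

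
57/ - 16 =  - 57/16=- 3.56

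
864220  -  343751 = 520469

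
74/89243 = 74/89243= 0.00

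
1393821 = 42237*33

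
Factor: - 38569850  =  -2^1*5^2 * 11^1*23^1*3049^1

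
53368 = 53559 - 191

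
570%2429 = 570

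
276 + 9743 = 10019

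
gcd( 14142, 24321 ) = 3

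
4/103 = 4/103 = 0.04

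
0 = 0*63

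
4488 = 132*34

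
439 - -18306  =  18745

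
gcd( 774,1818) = 18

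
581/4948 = 581/4948 =0.12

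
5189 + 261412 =266601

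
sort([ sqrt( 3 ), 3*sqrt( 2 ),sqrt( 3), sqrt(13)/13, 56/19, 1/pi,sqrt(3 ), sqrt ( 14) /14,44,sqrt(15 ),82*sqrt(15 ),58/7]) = [sqrt(14 )/14,sqrt(13)/13, 1/pi, sqrt(3 ), sqrt(3 ),sqrt(3 ),56/19,sqrt(15 ), 3*sqrt(2) , 58/7,44,82*sqrt( 15)]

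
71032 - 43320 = 27712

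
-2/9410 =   -  1/4705 = - 0.00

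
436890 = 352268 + 84622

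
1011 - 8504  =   - 7493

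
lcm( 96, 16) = 96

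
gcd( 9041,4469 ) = 1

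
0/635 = 0 = 0.00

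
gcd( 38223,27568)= 1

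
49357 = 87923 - 38566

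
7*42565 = 297955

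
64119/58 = 2211/2   =  1105.50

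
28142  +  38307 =66449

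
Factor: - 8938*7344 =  - 65640672 =- 2^5*3^3 * 17^1*41^1*109^1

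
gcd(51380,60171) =1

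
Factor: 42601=13^1*29^1*113^1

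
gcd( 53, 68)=1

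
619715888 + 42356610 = 662072498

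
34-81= -47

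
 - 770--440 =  -330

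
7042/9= 782 + 4/9 = 782.44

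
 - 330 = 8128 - 8458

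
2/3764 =1/1882 =0.00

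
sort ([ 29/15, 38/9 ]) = [29/15, 38/9 ]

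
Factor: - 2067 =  - 3^1*13^1 * 53^1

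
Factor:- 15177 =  - 3^1*5059^1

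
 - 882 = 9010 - 9892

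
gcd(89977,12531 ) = 1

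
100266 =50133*2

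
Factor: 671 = 11^1 * 61^1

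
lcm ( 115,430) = 9890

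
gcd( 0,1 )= 1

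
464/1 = 464=   464.00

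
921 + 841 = 1762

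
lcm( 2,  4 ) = 4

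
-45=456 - 501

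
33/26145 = 11/8715= 0.00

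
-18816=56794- 75610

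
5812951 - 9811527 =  - 3998576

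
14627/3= 14627/3 = 4875.67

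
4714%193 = 82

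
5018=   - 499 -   -  5517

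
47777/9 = 47777/9 =5308.56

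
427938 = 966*443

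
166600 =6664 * 25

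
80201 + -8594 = 71607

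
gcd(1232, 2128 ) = 112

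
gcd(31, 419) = 1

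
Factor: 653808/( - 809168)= -40863/50573= - 3^1*53^1*103^ ( - 1) * 257^1*491^( - 1 ) 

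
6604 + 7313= 13917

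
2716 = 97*28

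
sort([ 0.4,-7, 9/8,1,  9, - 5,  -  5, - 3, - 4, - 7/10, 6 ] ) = [-7, - 5, - 5, - 4, - 3,-7/10, 0.4, 1 , 9/8, 6, 9 ] 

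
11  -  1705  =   - 1694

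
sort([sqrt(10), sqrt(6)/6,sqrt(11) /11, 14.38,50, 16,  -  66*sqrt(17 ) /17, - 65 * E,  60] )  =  [ - 65 * E, - 66 * sqrt ( 17)/17, sqrt(11)/11, sqrt( 6 ) /6, sqrt(10), 14.38, 16,50, 60]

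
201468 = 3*67156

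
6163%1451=359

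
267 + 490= 757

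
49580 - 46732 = 2848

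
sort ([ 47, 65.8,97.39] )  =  [47, 65.8,97.39]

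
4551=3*1517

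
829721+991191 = 1820912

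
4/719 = 4/719 = 0.01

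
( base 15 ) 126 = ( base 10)261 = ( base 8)405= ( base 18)e9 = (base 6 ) 1113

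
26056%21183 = 4873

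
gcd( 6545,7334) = 1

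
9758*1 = 9758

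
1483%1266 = 217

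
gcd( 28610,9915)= 5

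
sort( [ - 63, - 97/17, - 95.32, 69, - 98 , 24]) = [-98, - 95.32, - 63, - 97/17, 24, 69]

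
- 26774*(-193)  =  5167382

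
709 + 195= 904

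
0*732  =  0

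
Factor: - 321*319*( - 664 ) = 67992936 = 2^3*3^1*11^1*29^1*83^1*107^1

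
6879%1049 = 585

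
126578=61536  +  65042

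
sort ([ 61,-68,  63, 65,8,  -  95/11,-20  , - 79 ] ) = [  -  79, - 68 , - 20, - 95/11, 8,61,  63  ,  65 ] 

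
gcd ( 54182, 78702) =2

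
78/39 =2 = 2.00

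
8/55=8/55= 0.15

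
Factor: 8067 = 3^1*2689^1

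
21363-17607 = 3756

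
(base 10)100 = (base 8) 144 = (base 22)4C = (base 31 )37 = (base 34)2W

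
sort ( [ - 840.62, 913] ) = [ - 840.62,913] 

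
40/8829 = 40/8829 = 0.00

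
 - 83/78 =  - 83/78 = -1.06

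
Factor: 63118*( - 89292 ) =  - 5635932456  =  -  2^3*3^1*7^1*11^1*19^1 *151^1*1063^1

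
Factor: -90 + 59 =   -  31^1 = - 31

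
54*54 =2916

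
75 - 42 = 33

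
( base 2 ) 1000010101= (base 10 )533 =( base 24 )M5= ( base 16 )215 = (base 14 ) 2a1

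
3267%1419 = 429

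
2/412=1/206  =  0.00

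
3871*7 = 27097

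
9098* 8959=81508982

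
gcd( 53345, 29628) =1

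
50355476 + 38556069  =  88911545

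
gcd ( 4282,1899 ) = 1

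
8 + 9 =17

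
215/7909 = 215/7909= 0.03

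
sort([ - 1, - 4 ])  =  [ - 4, - 1 ] 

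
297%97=6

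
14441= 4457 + 9984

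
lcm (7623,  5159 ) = 510741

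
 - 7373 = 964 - 8337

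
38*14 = 532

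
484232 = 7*69176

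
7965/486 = 295/18 = 16.39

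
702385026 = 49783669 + 652601357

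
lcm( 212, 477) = 1908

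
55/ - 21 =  - 3  +  8/21 = -2.62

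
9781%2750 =1531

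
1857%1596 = 261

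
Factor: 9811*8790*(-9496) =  - 818922600240 = - 2^4*3^1*5^1*293^1*1187^1*9811^1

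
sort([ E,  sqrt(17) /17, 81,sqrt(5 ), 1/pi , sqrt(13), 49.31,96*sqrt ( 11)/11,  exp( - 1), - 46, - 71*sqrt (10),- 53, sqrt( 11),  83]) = [ - 71*sqrt(10 ),-53, - 46, sqrt (17)/17, 1/pi, exp( - 1), sqrt ( 5),  E,  sqrt( 11 ),  sqrt ( 13),  96*sqrt(11 )/11, 49.31, 81 , 83 ]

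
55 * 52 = 2860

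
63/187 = 63/187 = 0.34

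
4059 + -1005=3054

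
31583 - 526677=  - 495094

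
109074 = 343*318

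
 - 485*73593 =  - 35692605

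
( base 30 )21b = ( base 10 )1841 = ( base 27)2e5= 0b11100110001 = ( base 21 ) 43E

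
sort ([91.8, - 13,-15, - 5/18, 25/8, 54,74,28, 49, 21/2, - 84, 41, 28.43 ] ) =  [ - 84, - 15, - 13, - 5/18,25/8,21/2,  28, 28.43,41, 49,  54,74, 91.8 ] 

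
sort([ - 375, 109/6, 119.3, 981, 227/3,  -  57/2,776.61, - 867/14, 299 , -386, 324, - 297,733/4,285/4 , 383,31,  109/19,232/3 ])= [ - 386, - 375, - 297, - 867/14,  -  57/2,109/19, 109/6, 31, 285/4, 227/3, 232/3 , 119.3,733/4, 299,324, 383,776.61, 981 ] 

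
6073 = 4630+1443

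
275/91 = 275/91 = 3.02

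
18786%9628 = 9158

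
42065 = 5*8413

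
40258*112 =4508896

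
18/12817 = 18/12817 = 0.00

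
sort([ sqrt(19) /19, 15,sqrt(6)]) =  [ sqrt(19 )/19, sqrt( 6),15]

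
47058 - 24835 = 22223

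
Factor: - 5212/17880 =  - 1303/4470 = - 2^(-1 )*3^(  -  1) *5^ (-1 )*149^( - 1)*1303^1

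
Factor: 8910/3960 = 9/4= 2^( - 2)*3^2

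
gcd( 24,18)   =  6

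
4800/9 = 1600/3 = 533.33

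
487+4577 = 5064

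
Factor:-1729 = -7^1*13^1*19^1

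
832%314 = 204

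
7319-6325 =994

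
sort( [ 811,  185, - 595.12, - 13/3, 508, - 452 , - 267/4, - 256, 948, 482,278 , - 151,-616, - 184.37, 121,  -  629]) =[ - 629,- 616 , - 595.12, - 452 , - 256 , - 184.37, - 151, - 267/4, -13/3,121,185,278,482,508, 811, 948]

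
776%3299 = 776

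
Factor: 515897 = 109^1*4733^1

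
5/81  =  5/81 =0.06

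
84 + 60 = 144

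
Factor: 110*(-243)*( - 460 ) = 2^3*3^5*5^2*11^1*23^1 = 12295800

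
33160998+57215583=90376581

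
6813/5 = 1362 + 3/5= 1362.60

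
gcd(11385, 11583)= 99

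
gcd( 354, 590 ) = 118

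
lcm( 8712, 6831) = 601128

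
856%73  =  53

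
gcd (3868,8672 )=4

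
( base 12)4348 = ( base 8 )16350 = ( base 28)9C8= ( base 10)7400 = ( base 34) 6dm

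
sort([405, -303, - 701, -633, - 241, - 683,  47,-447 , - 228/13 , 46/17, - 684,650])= [ - 701,-684, - 683, -633, - 447,  -  303, - 241,- 228/13,46/17, 47 , 405, 650 ] 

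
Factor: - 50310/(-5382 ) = 215/23 = 5^1 * 23^( - 1 )*43^1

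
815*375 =305625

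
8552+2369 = 10921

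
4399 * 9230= 40602770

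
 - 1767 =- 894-873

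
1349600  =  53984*25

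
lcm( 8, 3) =24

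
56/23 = 56/23= 2.43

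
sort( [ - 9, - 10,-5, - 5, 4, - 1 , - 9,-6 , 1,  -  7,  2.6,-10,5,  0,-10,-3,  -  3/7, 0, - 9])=[-10,  -  10, - 10,  -  9,-9, - 9,  -  7, - 6, - 5, - 5, - 3, - 1,-3/7,  0, 0,  1 , 2.6  ,  4, 5]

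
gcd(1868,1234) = 2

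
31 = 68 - 37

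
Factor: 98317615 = 5^1*11^1*293^1*6101^1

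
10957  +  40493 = 51450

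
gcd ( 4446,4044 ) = 6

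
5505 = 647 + 4858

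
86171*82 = 7066022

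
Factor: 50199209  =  50199209^1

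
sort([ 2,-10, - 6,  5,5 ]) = [ - 10,-6, 2,5,5]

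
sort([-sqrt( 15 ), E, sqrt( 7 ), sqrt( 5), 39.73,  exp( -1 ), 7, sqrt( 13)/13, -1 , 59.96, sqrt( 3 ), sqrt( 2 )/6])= [ - sqrt(15), - 1,sqrt( 2 )/6,  sqrt( 13)/13, exp( - 1 ), sqrt(3), sqrt (5 ), sqrt( 7 ),E, 7, 39.73,59.96 ] 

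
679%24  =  7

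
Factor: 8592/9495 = 2^4 * 3^( - 1 ) * 5^(-1 ) * 179^1 * 211^( - 1)  =  2864/3165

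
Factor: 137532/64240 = 2^(-2 )*3^1 * 5^( - 1)*11^(-1 )*157^1   =  471/220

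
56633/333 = 170 + 23/333= 170.07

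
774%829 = 774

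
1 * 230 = 230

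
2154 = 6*359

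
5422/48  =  2711/24 = 112.96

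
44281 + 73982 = 118263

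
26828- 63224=-36396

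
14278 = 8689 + 5589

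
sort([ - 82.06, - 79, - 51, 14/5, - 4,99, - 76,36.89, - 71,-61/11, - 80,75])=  [ - 82.06,  -  80,- 79, - 76,  -  71, - 51 , - 61/11, - 4,14/5,36.89,75, 99]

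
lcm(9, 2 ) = 18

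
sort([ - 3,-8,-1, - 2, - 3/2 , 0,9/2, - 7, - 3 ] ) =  [-8, - 7,-3, - 3, - 2,-3/2, - 1,0,9/2]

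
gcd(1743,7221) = 249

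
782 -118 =664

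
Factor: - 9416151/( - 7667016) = 3138717/2555672 = 2^(  -  3 )*3^1*7^(-1)*47^( - 1)*971^( - 1)*1046239^1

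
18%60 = 18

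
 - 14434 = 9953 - 24387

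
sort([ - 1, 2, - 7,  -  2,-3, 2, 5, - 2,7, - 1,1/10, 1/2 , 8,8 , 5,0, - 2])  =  [ - 7, - 3,-2, - 2 , -2, -1, - 1, 0 , 1/10,  1/2,2,  2,5,5  ,  7, 8,8]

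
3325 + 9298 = 12623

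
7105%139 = 16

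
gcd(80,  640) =80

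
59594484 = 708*84173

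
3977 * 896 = 3563392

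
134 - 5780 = - 5646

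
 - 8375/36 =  - 8375/36 = -232.64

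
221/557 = 221/557=0.40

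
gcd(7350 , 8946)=42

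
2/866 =1/433 = 0.00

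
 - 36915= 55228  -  92143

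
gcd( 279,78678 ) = 279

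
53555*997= 53394335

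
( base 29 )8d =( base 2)11110101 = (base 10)245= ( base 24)A5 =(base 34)77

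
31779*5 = 158895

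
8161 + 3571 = 11732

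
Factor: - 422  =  -2^1*211^1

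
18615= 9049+9566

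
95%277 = 95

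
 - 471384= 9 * ( - 52376 ) 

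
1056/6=176 = 176.00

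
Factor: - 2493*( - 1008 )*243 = 610645392 = 2^4 * 3^9*7^1 * 277^1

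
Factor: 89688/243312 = 2^ ( - 1 )*101^1*137^( - 1 ) = 101/274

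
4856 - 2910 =1946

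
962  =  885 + 77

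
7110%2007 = 1089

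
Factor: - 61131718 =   -  2^1*157^1*194687^1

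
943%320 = 303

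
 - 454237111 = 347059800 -801296911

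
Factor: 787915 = 5^1 * 37^1*4259^1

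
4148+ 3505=7653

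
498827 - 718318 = -219491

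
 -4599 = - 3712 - 887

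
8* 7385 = 59080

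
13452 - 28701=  - 15249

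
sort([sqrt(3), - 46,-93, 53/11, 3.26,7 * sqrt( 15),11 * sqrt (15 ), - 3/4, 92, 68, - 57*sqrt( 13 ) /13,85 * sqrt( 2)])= [  -  93,-46,  -  57* sqrt( 13 )/13,  -  3/4,  sqrt( 3 ), 3.26, 53/11, 7*sqrt( 15), 11*sqrt(15 ), 68, 92,85*sqrt(2 )] 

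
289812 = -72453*(- 4 )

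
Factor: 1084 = 2^2*271^1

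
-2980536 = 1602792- 4583328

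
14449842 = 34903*414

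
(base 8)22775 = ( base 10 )9725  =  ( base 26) EA1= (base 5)302400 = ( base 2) 10010111111101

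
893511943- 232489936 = 661022007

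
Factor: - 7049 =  - 7^1*19^1*53^1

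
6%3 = 0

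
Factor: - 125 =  - 5^3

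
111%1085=111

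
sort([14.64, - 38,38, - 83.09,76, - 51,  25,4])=[ - 83.09, - 51, - 38,4,14.64,25, 38, 76 ]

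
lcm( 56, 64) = 448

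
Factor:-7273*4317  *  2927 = -3^1 * 7^1*1039^1 * 1439^1*2927^1 = -91900602507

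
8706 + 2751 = 11457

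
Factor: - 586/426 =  - 3^(-1)*71^( - 1 )* 293^1 = - 293/213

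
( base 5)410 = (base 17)63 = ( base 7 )210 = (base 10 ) 105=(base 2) 1101001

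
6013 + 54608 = 60621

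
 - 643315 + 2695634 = 2052319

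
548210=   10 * 54821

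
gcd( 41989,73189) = 1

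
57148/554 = 103 + 43/277 =103.16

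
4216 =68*62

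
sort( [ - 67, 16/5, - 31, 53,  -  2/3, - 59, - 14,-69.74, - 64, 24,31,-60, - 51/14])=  [ - 69.74,  -  67,-64, - 60, - 59, - 31, - 14, - 51/14,- 2/3,16/5,24,31 , 53]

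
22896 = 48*477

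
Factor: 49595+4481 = 2^2*11^1*1229^1 = 54076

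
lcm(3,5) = 15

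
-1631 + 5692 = 4061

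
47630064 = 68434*696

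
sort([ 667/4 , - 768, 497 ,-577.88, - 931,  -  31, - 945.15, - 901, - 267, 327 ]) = [ - 945.15  , - 931,-901,-768 , - 577.88 ,  -  267, - 31,  667/4, 327,  497 ]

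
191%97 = 94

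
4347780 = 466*9330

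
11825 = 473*25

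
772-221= 551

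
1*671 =671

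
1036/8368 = 259/2092 =0.12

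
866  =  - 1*( - 866 )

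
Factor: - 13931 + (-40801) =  -54732= -2^2  *3^1*4561^1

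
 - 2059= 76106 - 78165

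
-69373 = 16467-85840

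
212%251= 212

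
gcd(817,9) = 1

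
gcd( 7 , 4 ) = 1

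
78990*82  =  6477180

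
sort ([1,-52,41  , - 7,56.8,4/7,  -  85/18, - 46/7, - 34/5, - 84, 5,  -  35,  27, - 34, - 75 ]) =[ - 84, - 75,  -  52,-35, - 34, - 7, - 34/5  ,-46/7, - 85/18, 4/7,1,  5, 27,  41,56.8]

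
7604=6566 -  - 1038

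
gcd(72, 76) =4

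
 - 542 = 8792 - 9334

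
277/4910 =277/4910 = 0.06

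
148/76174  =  74/38087 = 0.00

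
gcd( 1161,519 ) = 3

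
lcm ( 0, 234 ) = 0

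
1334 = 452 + 882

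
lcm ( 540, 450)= 2700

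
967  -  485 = 482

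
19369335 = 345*56143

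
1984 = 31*64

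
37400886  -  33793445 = 3607441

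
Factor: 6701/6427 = 6427^( - 1)*6701^1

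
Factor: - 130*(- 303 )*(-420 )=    - 2^3*3^2*5^2*7^1*13^1*101^1 = -16543800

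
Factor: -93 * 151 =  - 3^1*31^1*151^1 = - 14043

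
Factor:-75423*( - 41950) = 2^1 * 3^1 * 5^2*31^1*811^1*839^1 = 3163994850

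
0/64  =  0 =0.00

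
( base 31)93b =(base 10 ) 8753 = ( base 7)34343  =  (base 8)21061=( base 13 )3CA4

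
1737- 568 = 1169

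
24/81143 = 24/81143 = 0.00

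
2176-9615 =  - 7439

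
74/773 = 74/773= 0.10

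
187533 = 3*62511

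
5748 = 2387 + 3361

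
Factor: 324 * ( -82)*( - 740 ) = 2^5*3^4*5^1*37^1 * 41^1 = 19660320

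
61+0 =61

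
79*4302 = 339858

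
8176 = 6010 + 2166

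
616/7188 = 154/1797 = 0.09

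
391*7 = 2737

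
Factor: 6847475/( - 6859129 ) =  - 5^2 * 23^( - 1)*273899^1*298223^(- 1 ) 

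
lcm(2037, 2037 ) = 2037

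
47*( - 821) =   -  38587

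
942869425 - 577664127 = 365205298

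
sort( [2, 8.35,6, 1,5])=[1, 2,5 , 6,8.35]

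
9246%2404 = 2034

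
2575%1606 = 969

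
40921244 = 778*52598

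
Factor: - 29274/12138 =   -  41/17 = - 17^( - 1)*41^1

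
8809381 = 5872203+2937178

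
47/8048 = 47/8048 = 0.01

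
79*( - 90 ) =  - 7110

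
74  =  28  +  46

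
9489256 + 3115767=12605023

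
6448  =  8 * 806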